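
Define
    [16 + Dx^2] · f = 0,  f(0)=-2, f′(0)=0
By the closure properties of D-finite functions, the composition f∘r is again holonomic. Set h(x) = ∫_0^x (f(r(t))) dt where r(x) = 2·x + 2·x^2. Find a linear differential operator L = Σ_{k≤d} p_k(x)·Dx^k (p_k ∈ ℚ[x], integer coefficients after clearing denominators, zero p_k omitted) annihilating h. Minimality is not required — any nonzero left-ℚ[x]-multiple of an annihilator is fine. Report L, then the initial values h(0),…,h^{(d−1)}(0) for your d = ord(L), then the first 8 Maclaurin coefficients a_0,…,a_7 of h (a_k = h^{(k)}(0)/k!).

f: a_k = -2, 0, 16, 0, -64/3, 0, 512/45, 0, …
Substitute x→r, Dx→(1/r')Dx; clear ⇒ L₀.
h=∫₀ˣh₀: take L = L₀·Dx.
L = (64 + 384·x + 768·x^2 + 512·x^3)·Dx - 2·Dx^2 + (1 + 2·x)·Dx^3  (order 3).
h: a_k = 0, -2, 0, 64/3, 32, -832/15, -2048/9, -59392/315, …
ICs: h(0) = 0, h′(0) = -2, h′′(0) = 0.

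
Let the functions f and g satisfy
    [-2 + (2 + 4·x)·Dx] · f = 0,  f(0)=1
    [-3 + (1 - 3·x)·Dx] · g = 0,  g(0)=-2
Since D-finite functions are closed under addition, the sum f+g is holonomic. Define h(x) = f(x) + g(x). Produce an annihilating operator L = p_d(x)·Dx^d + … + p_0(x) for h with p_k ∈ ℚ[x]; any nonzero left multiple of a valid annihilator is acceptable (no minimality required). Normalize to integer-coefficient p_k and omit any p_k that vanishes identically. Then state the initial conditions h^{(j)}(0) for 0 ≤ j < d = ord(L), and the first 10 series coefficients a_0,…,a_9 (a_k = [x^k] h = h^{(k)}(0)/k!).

f: a_k = 1, 1, -1/2, 1/2, -5/8, 7/8, -21/16, 33/16, -429/128, 715/128, …
g: a_k = -2, -6, -18, -54, -162, -486, -1458, -4374, -13122, -39366, …
Sum ⇒ L₀ = lclm(L_f,L_g) in ℚ(x)⟨Dx⟩.
L = (21 + 27·x) + (-19 - 66·x - 81·x^2)·Dx + (2 + 7·x - 21·x^2 - 54·x^3)·Dx^2  (order 2).
h: a_k = -1, -5, -37/2, -107/2, -1301/8, -3881/8, -23349/16, -69951/16, -1680045/128, -5038133/128, …
ICs: h(0) = -1, h′(0) = -5.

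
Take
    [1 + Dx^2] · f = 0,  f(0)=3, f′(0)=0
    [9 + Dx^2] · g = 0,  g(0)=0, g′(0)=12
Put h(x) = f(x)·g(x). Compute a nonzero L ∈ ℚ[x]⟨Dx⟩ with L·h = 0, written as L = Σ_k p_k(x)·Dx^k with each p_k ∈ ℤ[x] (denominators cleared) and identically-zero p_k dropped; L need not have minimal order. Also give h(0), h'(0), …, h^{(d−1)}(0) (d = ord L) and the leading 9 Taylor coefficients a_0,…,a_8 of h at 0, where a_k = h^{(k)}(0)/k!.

f: a_k = 3, 0, -3/2, 0, 1/8, 0, -1/240, 0, 1/13440, …
g: a_k = 0, 12, 0, -18, 0, 81/10, 0, -243/140, 0, …
Sym-product of L_f,L_g gives L₀ (≤ ord 4).
L = 64 + 20·Dx^2 + Dx^4  (order 4).
h: a_k = 0, 36, 0, -72, 0, 264/5, 0, -688/35, 0, …
ICs: h(0) = 0, h′(0) = 36, h′′(0) = 0, h′′′(0) = -432.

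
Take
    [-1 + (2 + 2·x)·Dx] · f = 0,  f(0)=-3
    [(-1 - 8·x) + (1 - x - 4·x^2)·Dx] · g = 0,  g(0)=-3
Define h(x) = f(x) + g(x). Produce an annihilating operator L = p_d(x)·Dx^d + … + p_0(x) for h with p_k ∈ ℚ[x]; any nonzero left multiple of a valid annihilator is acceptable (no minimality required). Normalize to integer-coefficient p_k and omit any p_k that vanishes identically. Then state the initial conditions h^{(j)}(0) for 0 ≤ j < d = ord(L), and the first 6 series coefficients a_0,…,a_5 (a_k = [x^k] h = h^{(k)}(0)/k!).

L = (21 + 75·x + 228·x^2 + 160·x^3) + (-41 - 174·x - 609·x^2 - 872·x^3 - 400·x^4)·Dx + (2 + 38·x + 30·x^2 - 198·x^3 - 352·x^4 - 160·x^5)·Dx^2  (order 2).
h: a_k = -6, -9/2, -117/8, -435/16, -11121/128, -49941/256, …
ICs: h(0) = -6, h′(0) = -9/2.

f: a_k = -3, -3/2, 3/8, -3/16, 15/128, -21/256, …
g: a_k = -3, -3, -15, -27, -87, -195, …
f+g: L₀ = lclm(L_f,L_g), ord ≤ 1+1.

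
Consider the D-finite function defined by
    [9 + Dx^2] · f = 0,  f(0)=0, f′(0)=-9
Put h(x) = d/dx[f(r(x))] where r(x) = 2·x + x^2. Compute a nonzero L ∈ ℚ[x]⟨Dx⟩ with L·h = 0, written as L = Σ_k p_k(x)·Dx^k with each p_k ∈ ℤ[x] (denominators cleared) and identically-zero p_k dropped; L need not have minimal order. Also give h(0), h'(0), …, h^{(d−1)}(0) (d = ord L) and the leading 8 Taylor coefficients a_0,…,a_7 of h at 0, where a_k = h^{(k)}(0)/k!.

f: a_k = 0, -9, 0, 27/2, 0, -243/40, 0, 729/560, …
f∘r: x↦r, Dx↦Dx/r' in L_f ⇒ L₀.
h=h₀': d/dx-closure on L₀ ⇒ L.
L = (39 + 144·x + 216·x^2 + 144·x^3 + 36·x^4) + (-3 - 3·x)·Dx + (1 + 2·x + x^2)·Dx^2  (order 2).
h: a_k = -18, -18, 324, 648, -567, -2835, -11178/5, 13608/5, …
ICs: h(0) = -18, h′(0) = -18.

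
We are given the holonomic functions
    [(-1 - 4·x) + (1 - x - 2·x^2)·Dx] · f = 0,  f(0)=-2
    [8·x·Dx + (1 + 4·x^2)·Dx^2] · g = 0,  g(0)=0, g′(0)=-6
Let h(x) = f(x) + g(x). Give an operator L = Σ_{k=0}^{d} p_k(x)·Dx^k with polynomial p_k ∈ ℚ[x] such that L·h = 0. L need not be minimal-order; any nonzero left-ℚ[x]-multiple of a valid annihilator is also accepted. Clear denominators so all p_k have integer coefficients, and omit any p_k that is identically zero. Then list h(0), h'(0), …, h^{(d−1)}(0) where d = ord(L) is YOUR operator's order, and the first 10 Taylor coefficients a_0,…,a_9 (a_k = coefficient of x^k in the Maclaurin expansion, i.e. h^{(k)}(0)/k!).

L = (-24 + 96·x + 864·x^2 + 1536·x^3 + 3264·x^4 + 768·x^6)·Dx + (19 + 80·x + 100·x^2 + 544·x^3 + 1424·x^4 + 2368·x^5 + 192·x^6 + 768·x^7)·Dx^2 + (-3 - 7·x - 32·x^2 + 28·x^3 - 24·x^4 + 240·x^5 + 256·x^6 + 64·x^7 + 128·x^8)·Dx^3  (order 3).
h: a_k = -2, -8, -6, -2, -22, -306/5, -86, -806/7, -342, -2558/3, …
ICs: h(0) = -2, h′(0) = -8, h′′(0) = -12.

f: a_k = -2, -2, -6, -10, -22, -42, -86, -170, -342, -682, …
g: a_k = 0, -6, 0, 8, 0, -96/5, 0, 384/7, 0, -512/3, …
L₀ := lclm(L_f,L_g); ord L₀ ≤ 1+2.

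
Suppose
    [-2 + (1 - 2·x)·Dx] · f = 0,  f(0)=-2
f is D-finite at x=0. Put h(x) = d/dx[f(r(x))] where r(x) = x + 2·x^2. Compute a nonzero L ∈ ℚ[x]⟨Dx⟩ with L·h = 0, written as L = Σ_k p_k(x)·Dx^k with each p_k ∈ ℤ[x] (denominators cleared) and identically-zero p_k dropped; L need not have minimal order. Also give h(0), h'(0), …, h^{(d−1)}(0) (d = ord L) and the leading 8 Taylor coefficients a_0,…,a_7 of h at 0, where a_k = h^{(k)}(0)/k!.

f: a_k = -2, -4, -8, -16, -32, -64, -128, -256, …
L₀ from L_f via x↦r, Dx↦r'^{-1}Dx.
h₀' ⇒ L via d/dx closure of L₀.
L = (8 + 24·x + 48·x^2) + (-1 - 2·x + 12·x^2 + 16·x^3)·Dx  (order 1).
h: a_k = -4, -32, -144, -640, -2560, -9984, -37632, -139264, …
ICs: h(0) = -4.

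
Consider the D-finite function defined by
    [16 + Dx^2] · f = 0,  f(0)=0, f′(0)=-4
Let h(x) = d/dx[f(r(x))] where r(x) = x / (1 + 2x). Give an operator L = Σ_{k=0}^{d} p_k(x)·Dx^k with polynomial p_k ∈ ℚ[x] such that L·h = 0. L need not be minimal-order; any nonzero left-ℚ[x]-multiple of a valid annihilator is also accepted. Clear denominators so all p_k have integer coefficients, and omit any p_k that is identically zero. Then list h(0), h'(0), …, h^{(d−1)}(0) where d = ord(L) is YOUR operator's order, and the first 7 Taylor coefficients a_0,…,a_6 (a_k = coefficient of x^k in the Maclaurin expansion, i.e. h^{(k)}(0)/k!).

L = (40 + 96·x + 96·x^2) + (12 + 72·x + 144·x^2 + 96·x^3)·Dx + (1 + 8·x + 24·x^2 + 32·x^3 + 16·x^4)·Dx^2  (order 2).
h: a_k = -4, 16, -16, -128, 2752/3, -3840, 565504/45, …
ICs: h(0) = -4, h′(0) = 16.

f: a_k = 0, -4, 0, 32/3, 0, -128/15, 0, …
Substitute x→r, Dx→(1/r')Dx; clear ⇒ L₀.
h=h₀': d/dx-closure on L₀ ⇒ L.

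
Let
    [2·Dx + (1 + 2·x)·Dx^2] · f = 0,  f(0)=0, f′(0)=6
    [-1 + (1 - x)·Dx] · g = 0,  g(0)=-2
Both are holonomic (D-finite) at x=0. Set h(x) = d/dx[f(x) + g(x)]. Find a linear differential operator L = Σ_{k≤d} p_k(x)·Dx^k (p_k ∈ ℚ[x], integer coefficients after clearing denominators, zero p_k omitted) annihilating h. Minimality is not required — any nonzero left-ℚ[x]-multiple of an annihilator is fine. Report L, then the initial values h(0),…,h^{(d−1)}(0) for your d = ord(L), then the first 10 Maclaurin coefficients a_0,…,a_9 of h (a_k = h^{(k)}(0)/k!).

f: a_k = 0, 6, -6, 8, -12, 96/5, -32, 384/7, -96, 512/3, …
g: a_k = -2, -2, -2, -2, -2, -2, -2, -2, -2, -2, …
Weyl lclm of L_f,L_g ⇒ L₀ (ord ≤ 3).
h=h₀': d/dx-closure on L₀ ⇒ L.
L = (-14 - 4·x) + (1 - 20·x - 8·x^2)·Dx + (2 + 3·x - 3·x^2 - 2·x^3)·Dx^2  (order 2).
h: a_k = 4, -16, 18, -56, 86, -204, 370, -784, 1518, -3092, …
ICs: h(0) = 4, h′(0) = -16.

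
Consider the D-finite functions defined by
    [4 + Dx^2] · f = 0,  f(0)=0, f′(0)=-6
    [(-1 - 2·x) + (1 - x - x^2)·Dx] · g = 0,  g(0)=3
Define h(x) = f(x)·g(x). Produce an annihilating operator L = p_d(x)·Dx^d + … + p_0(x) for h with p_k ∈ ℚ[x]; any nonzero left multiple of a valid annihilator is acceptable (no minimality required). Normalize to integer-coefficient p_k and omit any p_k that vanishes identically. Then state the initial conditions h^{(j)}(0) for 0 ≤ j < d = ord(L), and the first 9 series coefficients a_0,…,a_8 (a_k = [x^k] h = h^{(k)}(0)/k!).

L = (-2 + 4·x + 4·x^2) + (2 + 4·x)·Dx + (-1 + x + x^2)·Dx^2  (order 2).
h: a_k = 0, -18, -18, -24, -42, -342/5, -552/5, -1250/7, -10114/35, …
ICs: h(0) = 0, h′(0) = -18.

f: a_k = 0, -6, 0, 4, 0, -4/5, 0, 8/105, 0, …
g: a_k = 3, 3, 6, 9, 15, 24, 39, 63, 102, …
f·g: L₀ = L_f ⊗_s L_g, ord ≤ 2·1.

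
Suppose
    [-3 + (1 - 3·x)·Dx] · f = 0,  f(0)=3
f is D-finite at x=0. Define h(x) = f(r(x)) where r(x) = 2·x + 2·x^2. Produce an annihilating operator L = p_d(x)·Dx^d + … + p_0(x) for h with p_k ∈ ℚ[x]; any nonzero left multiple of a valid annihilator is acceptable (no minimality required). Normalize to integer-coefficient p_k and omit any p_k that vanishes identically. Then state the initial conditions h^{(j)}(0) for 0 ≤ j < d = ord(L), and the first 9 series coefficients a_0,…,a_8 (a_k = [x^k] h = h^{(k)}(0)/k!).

L = (6 + 12·x) + (-1 + 6·x + 6·x^2)·Dx  (order 1).
h: a_k = 3, 18, 126, 864, 5940, 40824, 280584, 1928448, 13254192, …
ICs: h(0) = 3.

f: a_k = 3, 9, 27, 81, 243, 729, 2187, 6561, 19683, …
Change of var in L_f (x↦r) gives L₀.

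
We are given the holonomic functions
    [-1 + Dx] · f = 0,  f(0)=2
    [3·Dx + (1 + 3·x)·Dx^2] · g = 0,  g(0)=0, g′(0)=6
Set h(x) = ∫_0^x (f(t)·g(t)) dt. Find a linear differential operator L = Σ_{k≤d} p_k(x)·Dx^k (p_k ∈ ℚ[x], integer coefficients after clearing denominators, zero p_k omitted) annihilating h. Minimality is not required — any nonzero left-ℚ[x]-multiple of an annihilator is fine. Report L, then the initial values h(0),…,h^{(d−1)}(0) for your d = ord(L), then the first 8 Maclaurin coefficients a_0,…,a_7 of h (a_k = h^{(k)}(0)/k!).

L = (-2 + 3·x)·Dx + (1 - 6·x)·Dx^2 + (1 + 3·x)·Dx^3  (order 3).
h: a_k = 0, 0, 6, -2, 6, -52/5, 1289/60, -1307/28, …
ICs: h(0) = 0, h′(0) = 0, h′′(0) = 12.

f: a_k = 2, 2, 1, 1/3, 1/12, 1/60, 1/360, 1/2520, …
g: a_k = 0, 6, -9, 18, -81/2, 486/5, -243, 4374/7, …
Sym-product of L_f,L_g gives L₀ (≤ ord 2).
∫: right-multiply L₀ by Dx.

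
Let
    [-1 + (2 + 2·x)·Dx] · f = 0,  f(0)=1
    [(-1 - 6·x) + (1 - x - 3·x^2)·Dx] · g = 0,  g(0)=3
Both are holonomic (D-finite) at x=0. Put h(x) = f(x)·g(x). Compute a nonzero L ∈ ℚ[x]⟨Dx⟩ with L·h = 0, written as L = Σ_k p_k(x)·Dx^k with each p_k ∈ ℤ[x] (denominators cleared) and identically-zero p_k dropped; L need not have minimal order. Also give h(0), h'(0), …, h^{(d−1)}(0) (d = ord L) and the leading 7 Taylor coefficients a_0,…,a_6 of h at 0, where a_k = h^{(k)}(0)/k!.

f: a_k = 1, 1/2, -1/8, 1/16, -5/128, 7/256, -21/1024, …
g: a_k = 3, 3, 12, 21, 57, 120, 291, …
h₀=f·g: eliminate ⇒ L₀, order ≤ 1·1.
L = (3 + 13·x + 9·x^2) + (-2 + 8·x^2 + 6·x^3)·Dx  (order 1).
h: a_k = 3, 9/2, 105/8, 429/16, 8457/128, 37527/256, 353013/1024, …
ICs: h(0) = 3.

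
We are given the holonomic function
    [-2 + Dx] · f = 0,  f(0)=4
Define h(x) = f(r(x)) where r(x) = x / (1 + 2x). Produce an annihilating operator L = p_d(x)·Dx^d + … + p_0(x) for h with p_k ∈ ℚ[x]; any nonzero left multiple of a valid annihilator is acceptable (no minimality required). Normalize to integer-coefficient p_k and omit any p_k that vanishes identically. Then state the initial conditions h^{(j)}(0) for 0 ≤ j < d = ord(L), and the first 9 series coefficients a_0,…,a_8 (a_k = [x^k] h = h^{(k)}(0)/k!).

f: a_k = 4, 8, 8, 16/3, 8/3, 16/15, 16/45, 32/315, 8/315, …
Change of var in L_f (x↦r) gives L₀.
L = -2 + (1 + 4·x + 4·x^2)·Dx  (order 1).
h: a_k = 4, 8, -8, 16/3, 8/3, -304/15, 2416/45, -34912/315, 62728/315, …
ICs: h(0) = 4.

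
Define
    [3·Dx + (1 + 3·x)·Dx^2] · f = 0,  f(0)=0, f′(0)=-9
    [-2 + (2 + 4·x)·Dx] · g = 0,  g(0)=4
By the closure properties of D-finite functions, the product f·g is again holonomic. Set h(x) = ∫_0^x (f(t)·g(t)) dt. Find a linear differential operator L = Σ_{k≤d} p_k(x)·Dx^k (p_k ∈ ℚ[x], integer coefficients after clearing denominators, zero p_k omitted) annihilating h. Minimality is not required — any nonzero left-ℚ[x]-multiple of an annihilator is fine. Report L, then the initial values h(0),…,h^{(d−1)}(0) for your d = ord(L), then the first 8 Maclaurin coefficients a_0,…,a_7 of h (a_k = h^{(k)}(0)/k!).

f: a_k = 0, -9, 27/2, -27, 243/4, -729/5, 729/2, -6561/7, …
g: a_k = 4, 4, -2, 2, -5/2, 7/2, -21/4, 33/4, …
L₀ := L_f ⊗_s L_g (sym. prod.), ord ≤ 2.
Integrate: L := L₀·Dx.
L = 3·x·Dx + (1 + 2·x)·Dx^2 + (1 + 7·x + 16·x^2 + 12·x^3)·Dx^3  (order 3).
h: a_k = 0, 0, -18, 6, -9, 18, -789/20, 12681/140, …
ICs: h(0) = 0, h′(0) = 0, h′′(0) = -36.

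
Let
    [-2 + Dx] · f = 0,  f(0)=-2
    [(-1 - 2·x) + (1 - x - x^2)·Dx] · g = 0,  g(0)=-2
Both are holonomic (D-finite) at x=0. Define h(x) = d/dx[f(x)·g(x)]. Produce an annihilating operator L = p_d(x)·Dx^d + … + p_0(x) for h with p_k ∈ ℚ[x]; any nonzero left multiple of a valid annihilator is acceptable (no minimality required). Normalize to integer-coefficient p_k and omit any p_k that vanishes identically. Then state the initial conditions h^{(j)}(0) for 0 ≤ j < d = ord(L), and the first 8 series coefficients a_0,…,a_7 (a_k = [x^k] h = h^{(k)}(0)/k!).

L = (12 + 2·x - 10·x^2 + 4·x^4) + (-3 + 3·x + 5·x^2 - 2·x^3 - 2·x^4)·Dx  (order 1).
h: a_k = 12, 48, 124, 272, 552, 16088/15, 10124/5, 393152/105, …
ICs: h(0) = 12.

f: a_k = -2, -4, -4, -8/3, -4/3, -8/15, -8/45, -16/315, …
g: a_k = -2, -2, -4, -6, -10, -16, -26, -42, …
f·g: L₀ = L_f ⊗_s L_g, ord ≤ 1·1.
Differentiate: ansatz ord ≤ ord L₀ ⇒ L.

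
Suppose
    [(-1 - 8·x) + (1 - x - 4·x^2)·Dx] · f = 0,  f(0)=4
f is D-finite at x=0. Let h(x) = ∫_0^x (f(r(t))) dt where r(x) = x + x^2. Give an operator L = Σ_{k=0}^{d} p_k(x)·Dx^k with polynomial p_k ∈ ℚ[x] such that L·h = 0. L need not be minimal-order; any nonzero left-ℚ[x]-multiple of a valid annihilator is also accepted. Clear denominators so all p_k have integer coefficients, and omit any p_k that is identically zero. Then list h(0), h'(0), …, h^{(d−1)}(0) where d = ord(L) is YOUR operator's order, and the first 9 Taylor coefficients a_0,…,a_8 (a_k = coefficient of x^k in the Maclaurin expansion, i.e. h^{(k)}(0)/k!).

L = (1 + 10·x + 24·x^2 + 16·x^3)·Dx + (-1 + x + 5·x^2 + 8·x^3 + 4·x^4)·Dx^2  (order 2).
h: a_k = 0, 4, 2, 8, 19, 244/5, 416/3, 2756/7, 2293/2, …
ICs: h(0) = 0, h′(0) = 4.

f: a_k = 4, 4, 20, 36, 116, 260, 724, 1764, 4660, …
Change of var in L_f (x↦r) gives L₀.
Integrate: L := L₀·Dx.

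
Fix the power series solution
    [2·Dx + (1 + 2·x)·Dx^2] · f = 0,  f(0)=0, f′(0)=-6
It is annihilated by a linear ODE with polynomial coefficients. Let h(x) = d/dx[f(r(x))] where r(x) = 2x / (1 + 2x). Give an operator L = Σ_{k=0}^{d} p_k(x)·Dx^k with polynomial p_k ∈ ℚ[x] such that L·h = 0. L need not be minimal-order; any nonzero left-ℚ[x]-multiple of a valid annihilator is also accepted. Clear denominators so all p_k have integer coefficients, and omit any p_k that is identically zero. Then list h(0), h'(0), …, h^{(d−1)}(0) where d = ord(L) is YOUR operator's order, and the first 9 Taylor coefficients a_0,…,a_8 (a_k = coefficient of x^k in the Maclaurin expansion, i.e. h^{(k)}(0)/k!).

f: a_k = 0, -6, 6, -8, 12, -96/5, 32, -384/7, 96, …
Change of var in L_f (x↦r) gives L₀.
h₀' ⇒ L via d/dx closure of L₀.
L = (8 + 24·x) + (1 + 8·x + 12·x^2)·Dx  (order 1).
h: a_k = -12, 96, -624, 3840, -23232, 139776, -839424, 5038080, -30231552, …
ICs: h(0) = -12.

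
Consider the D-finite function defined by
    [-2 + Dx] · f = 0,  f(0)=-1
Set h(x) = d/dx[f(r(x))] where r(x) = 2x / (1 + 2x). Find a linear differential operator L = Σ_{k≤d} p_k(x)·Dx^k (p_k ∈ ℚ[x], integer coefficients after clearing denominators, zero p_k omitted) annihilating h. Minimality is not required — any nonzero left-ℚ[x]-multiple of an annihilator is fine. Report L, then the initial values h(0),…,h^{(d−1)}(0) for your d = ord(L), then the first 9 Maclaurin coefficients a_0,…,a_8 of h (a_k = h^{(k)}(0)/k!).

L = -8·x + (-1 - 4·x - 4·x^2)·Dx  (order 1).
h: a_k = -4, 0, 16, -128/3, 64, -512/15, -1280/9, 65536/105, -72704/45, …
ICs: h(0) = -4.

f: a_k = -1, -2, -2, -4/3, -2/3, -4/15, -4/45, -8/315, -2/315, …
h₀=f(r): pull back L_f along r ⇒ L₀.
h=h₀': d/dx-closure on L₀ ⇒ L.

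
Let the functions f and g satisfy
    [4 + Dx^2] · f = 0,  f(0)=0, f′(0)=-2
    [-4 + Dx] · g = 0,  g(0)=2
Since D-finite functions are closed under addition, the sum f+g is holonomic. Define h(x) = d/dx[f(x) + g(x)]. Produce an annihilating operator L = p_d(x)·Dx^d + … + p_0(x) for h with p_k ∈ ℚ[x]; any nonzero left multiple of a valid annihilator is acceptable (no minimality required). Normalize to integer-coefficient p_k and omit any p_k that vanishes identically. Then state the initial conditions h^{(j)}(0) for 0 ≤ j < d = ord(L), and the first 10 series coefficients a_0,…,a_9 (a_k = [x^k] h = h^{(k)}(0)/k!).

f: a_k = 0, -2, 0, 4/3, 0, -4/15, 0, 8/315, 0, -4/2835, …
g: a_k = 2, 8, 16, 64/3, 64/3, 256/15, 512/45, 2048/315, 1024/315, 4096/2835, …
Sum ⇒ L₀ = lclm(L_f,L_g) in ℚ(x)⟨Dx⟩.
h=h₀': d/dx-closure on L₀ ⇒ L.
L = 16 - 4·Dx + 4·Dx^2 - Dx^3  (order 3).
h: a_k = 6, 32, 68, 256/3, 84, 1024/15, 2056/45, 8192/315, 1364/105, 16384/2835, …
ICs: h(0) = 6, h′(0) = 32, h′′(0) = 136.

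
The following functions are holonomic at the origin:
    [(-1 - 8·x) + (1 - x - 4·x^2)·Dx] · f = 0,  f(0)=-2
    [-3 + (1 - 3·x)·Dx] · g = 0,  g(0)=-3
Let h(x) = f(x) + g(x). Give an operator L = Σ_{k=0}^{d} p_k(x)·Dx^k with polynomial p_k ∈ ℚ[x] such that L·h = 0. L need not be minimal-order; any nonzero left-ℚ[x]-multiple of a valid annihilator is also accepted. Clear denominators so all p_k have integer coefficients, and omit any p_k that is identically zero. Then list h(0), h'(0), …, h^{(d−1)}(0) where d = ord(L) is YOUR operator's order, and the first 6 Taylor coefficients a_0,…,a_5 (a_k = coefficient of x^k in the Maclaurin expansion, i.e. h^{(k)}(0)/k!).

f: a_k = -2, -2, -10, -18, -58, -130, …
g: a_k = -3, -9, -27, -81, -243, -729, …
f+g: L₀ = lclm(L_f,L_g), ord ≤ 1+1.
L = (6 - 72·x + 144·x^2 - 144·x^3) + (4 - 84·x^2 + 252·x^3 - 288·x^4)·Dx + (-1 + 8·x - 21·x^2 + 8·x^3 + 54·x^4 - 72·x^5)·Dx^2  (order 2).
h: a_k = -5, -11, -37, -99, -301, -859, …
ICs: h(0) = -5, h′(0) = -11.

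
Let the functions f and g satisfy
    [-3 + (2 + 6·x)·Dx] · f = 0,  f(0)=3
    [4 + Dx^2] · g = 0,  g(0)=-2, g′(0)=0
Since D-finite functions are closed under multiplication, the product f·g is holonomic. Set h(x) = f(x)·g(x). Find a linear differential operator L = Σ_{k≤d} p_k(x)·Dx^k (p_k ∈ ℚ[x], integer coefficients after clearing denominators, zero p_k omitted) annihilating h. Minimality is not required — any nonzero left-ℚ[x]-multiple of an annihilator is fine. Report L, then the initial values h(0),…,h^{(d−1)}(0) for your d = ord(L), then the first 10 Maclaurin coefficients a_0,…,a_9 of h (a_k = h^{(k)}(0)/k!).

f: a_k = 3, 9/2, -27/8, 81/16, -1215/128, 5103/256, -45927/1024, 216513/2048, -8444007/32768, 42220035/65536, …
g: a_k = -2, 0, 4, 0, -4/3, 0, 8/45, 0, -4/315, 0, …
f·g: L₀ = L_f ⊗_s L_g, ord ≤ 1·2.
L = (43 + 96·x + 144·x^2) + (-12 - 36·x)·Dx + (4 + 24·x + 36·x^2)·Dx^2  (order 2).
h: a_k = -6, -9, 75/4, 63/8, 95/64, -3279/128, 435961/7680, -704789/5120, 598666367/1720320, -1022227369/1146880, …
ICs: h(0) = -6, h′(0) = -9.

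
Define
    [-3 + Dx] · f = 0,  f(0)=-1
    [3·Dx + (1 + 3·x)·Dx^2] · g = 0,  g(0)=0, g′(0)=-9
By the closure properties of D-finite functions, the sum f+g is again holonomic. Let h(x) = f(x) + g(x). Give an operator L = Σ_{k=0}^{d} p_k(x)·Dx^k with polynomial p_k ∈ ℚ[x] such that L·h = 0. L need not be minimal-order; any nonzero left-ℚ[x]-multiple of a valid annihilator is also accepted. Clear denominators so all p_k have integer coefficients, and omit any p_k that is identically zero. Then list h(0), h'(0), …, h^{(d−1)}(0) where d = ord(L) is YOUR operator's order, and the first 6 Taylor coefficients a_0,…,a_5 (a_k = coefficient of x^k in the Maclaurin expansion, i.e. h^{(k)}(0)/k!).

L = (-27 - 27·x)·Dx + (3 - 18·x - 27·x^2)·Dx^2 + (2 + 9·x + 9·x^2)·Dx^3  (order 3).
h: a_k = -1, -12, 9, -63/2, 459/8, -5913/40, …
ICs: h(0) = -1, h′(0) = -12, h′′(0) = 18.

f: a_k = -1, -3, -9/2, -9/2, -27/8, -81/40, …
g: a_k = 0, -9, 27/2, -27, 243/4, -729/5, …
f+g: L₀ = lclm(L_f,L_g), ord ≤ 1+2.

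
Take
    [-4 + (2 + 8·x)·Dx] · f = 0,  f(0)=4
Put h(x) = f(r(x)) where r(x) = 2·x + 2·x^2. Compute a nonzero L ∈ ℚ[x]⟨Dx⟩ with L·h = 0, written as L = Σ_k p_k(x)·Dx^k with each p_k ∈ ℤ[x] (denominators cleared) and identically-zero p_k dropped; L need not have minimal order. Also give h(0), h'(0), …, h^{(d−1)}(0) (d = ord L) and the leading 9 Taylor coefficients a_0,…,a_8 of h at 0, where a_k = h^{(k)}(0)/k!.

L = (-4 - 8·x) + (1 + 8·x + 8·x^2)·Dx  (order 1).
h: a_k = 4, 16, -16, 64, -288, 1408, -7296, 39424, -219776, …
ICs: h(0) = 4.

f: a_k = 4, 8, -8, 16, -40, 112, -336, 1056, -3432, …
f∘r: x↦r, Dx↦Dx/r' in L_f ⇒ L₀.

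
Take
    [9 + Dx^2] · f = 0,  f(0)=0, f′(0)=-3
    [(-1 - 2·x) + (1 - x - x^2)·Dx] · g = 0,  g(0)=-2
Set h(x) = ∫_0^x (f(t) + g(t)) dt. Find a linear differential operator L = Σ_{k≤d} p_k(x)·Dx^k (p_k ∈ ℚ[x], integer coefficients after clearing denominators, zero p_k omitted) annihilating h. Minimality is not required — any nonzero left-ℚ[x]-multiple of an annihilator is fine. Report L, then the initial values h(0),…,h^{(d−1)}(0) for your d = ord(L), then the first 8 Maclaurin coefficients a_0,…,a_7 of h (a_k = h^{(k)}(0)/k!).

f: a_k = 0, -3, 0, 9/2, 0, -81/40, 0, 243/560, …
g: a_k = -2, -2, -4, -6, -10, -16, -26, -42, …
h₀=f+g: left-lcm gives L₀, ord ≤ 3.
h=∫h₀ ⇒ L = L₀·Dx.
L = (-243 - 432·x + 81·x^2 - 216·x^3 - 405·x^4 - 162·x^5)·Dx + (117 - 225·x - 36·x^2 + 297·x^3 - 54·x^4 - 243·x^5 - 81·x^6)·Dx^2 + (-27 - 48·x + 9·x^2 - 24·x^3 - 45·x^4 - 18·x^5)·Dx^3 + (13 - 25·x - 4·x^2 + 33·x^3 - 6·x^4 - 27·x^5 - 9·x^6)·Dx^4  (order 4).
h: a_k = 0, -2, -5/2, -4/3, -3/8, -2, -721/240, -26/7, …
ICs: h(0) = 0, h′(0) = -2, h′′(0) = -5, h′′′(0) = -8.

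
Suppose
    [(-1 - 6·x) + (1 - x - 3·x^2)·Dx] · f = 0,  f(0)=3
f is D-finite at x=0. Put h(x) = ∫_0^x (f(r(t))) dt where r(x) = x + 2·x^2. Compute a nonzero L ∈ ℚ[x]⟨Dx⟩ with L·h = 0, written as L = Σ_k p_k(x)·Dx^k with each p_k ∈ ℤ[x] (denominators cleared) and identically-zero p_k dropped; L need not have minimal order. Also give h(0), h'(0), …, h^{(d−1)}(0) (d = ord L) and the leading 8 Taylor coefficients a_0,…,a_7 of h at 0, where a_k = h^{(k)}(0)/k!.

L = (1 + 10·x + 36·x^2 + 48·x^3)·Dx + (-1 + x + 5·x^2 + 12·x^3 + 12·x^4)·Dx^2  (order 2).
h: a_k = 0, 3, 3/2, 6, 69/4, 231/5, 138, 3027/7, …
ICs: h(0) = 0, h′(0) = 3.

f: a_k = 3, 3, 12, 21, 57, 120, 291, 651, …
f∘r: x↦r, Dx↦Dx/r' in L_f ⇒ L₀.
h=∫₀ˣh₀: take L = L₀·Dx.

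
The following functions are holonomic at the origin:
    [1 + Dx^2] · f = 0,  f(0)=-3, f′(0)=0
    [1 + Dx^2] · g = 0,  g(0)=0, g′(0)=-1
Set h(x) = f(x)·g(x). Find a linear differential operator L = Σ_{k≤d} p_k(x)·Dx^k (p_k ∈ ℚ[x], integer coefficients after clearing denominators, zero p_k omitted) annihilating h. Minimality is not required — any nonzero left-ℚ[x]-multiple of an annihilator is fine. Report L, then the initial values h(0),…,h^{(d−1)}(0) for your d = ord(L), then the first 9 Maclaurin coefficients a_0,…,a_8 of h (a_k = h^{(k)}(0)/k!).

f: a_k = -3, 0, 3/2, 0, -1/8, 0, 1/240, 0, -1/13440, …
g: a_k = 0, -1, 0, 1/6, 0, -1/120, 0, 1/5040, 0, …
h₀=f·g: eliminate ⇒ L₀, order ≤ 2·2.
L = 4·Dx + Dx^3  (order 3).
h: a_k = 0, 3, 0, -2, 0, 2/5, 0, -4/105, 0, …
ICs: h(0) = 0, h′(0) = 3, h′′(0) = 0.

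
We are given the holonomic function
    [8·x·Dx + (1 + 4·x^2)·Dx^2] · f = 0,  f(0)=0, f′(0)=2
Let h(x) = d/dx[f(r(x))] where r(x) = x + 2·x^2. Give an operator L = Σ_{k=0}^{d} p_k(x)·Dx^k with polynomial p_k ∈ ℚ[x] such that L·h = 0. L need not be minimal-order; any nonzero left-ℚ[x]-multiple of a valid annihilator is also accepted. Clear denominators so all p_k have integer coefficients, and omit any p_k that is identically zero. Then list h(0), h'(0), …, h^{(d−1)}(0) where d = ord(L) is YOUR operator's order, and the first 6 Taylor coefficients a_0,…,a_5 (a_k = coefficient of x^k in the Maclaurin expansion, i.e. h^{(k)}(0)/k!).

f: a_k = 0, 2, 0, -8/3, 0, 32/5, …
Substitute x→r, Dx→(1/r')Dx; clear ⇒ L₀.
Derive L from L₀ (diff closure).
L = (-4 + 8·x + 64·x^2 + 192·x^3 + 192·x^4) + (1 + 4·x + 4·x^2 + 32·x^3 + 80·x^4 + 64·x^5)·Dx  (order 1).
h: a_k = 2, 8, -8, -64, -128, 256, …
ICs: h(0) = 2.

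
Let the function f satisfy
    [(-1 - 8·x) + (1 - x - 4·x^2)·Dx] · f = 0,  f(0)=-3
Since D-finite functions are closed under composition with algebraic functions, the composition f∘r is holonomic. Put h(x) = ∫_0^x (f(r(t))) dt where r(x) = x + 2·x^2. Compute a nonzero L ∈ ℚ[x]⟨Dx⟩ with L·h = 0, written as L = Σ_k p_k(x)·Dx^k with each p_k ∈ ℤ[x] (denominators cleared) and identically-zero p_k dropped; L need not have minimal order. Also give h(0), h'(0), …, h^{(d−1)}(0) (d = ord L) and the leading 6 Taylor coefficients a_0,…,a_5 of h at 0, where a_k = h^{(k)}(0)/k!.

L = (1 + 12·x + 48·x^2 + 64·x^3)·Dx + (-1 + x + 6·x^2 + 16·x^3 + 16·x^4)·Dx^2  (order 2).
h: a_k = 0, -3, -3/2, -7, -87/4, -309/5, …
ICs: h(0) = 0, h′(0) = -3.

f: a_k = -3, -3, -15, -27, -87, -195, …
f∘r: x↦r, Dx↦Dx/r' in L_f ⇒ L₀.
h=∫h₀ ⇒ L = L₀·Dx.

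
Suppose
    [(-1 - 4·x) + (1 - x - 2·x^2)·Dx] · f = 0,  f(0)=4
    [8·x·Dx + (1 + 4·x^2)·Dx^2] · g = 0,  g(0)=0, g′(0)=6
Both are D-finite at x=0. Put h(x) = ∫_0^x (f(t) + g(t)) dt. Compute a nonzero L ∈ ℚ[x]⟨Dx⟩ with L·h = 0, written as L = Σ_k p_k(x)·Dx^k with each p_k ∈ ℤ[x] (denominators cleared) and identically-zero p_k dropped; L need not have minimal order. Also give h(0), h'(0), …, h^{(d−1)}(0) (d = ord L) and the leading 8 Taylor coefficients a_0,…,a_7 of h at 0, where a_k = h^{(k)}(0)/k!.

L = (-24 + 96·x + 864·x^2 + 1536·x^3 + 3264·x^4 + 768·x^6)·Dx^2 + (19 + 80·x + 100·x^2 + 544·x^3 + 1424·x^4 + 2368·x^5 + 192·x^6 + 768·x^7)·Dx^3 + (-3 - 7·x - 32·x^2 + 28·x^3 - 24·x^4 + 240·x^5 + 256·x^6 + 64·x^7 + 128·x^8)·Dx^4  (order 4).
h: a_k = 0, 4, 5, 4, 3, 44/5, 86/5, 172/7, …
ICs: h(0) = 0, h′(0) = 4, h′′(0) = 10, h′′′(0) = 24.

f: a_k = 4, 4, 12, 20, 44, 84, 172, 340, …
g: a_k = 0, 6, 0, -8, 0, 96/5, 0, -384/7, …
Weyl lclm of L_f,L_g ⇒ L₀ (ord ≤ 3).
h=∫h₀ ⇒ L = L₀·Dx.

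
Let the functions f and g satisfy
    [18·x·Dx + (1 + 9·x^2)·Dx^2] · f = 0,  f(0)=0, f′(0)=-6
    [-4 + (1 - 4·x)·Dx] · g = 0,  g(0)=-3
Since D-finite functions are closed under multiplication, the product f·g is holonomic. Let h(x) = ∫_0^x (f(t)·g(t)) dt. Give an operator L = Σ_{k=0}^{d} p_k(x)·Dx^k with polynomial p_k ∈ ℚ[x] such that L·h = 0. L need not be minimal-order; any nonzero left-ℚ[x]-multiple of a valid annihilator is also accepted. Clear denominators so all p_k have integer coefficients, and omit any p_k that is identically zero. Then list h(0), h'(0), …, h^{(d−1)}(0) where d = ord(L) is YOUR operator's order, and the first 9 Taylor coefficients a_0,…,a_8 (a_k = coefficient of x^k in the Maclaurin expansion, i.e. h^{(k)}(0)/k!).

L = 72·x·Dx + (8 - 18·x + 144·x^2)·Dx^2 + (-1 + 4·x - 9·x^2 + 36·x^3)·Dx^3  (order 3).
h: a_k = 0, 0, 9, 24, 117/2, 936/5, 3363/5, 80712/35, 1097163/140, …
ICs: h(0) = 0, h′(0) = 0, h′′(0) = 18.

f: a_k = 0, -6, 0, 18, 0, -486/5, 0, 4374/7, 0, …
g: a_k = -3, -12, -48, -192, -768, -3072, -12288, -49152, -196608, …
f·g: L₀ = L_f ⊗_s L_g, ord ≤ 2·1.
h=∫₀ˣh₀: take L = L₀·Dx.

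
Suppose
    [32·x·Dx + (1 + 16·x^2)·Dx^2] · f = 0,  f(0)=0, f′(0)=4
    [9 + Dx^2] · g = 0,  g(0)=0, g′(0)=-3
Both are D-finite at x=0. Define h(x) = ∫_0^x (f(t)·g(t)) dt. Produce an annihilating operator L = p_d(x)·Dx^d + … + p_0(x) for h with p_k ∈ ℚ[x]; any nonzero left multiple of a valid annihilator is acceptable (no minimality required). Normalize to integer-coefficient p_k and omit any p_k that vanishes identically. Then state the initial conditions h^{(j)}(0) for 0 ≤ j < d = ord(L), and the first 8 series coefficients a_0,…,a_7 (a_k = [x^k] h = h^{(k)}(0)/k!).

L = (16425 + 696384·x^2 + 2778624·x^4 + 11943936·x^6 + 47775744·x^8)·Dx + (23616·x + 543744·x^3 + 3981312·x^5 + 21233664·x^7)·Dx^2 + (2050 + 87168·x^2 + 470016·x^4 + 2654208·x^6 + 10616832·x^8)·Dx^3 + (2624·x + 60416·x^3 + 442368·x^5 + 2359296·x^7)·Dx^4 + (25 + 1088·x^2 + 17920·x^4 + 147456·x^6 + 589824·x^8)·Dx^5  (order 5).
h: a_k = 0, 0, 0, -4, 0, 82/5, 0, -1437/14, …
ICs: h(0) = 0, h′(0) = 0, h′′(0) = 0, h′′′(0) = -24, h′′′′(0) = 0.

f: a_k = 0, 4, 0, -64/3, 0, 1024/5, 0, -16384/7, …
g: a_k = 0, -3, 0, 9/2, 0, -81/40, 0, 243/560, …
L₀ := L_f ⊗_s L_g (sym. prod.), ord ≤ 4.
∫: right-multiply L₀ by Dx.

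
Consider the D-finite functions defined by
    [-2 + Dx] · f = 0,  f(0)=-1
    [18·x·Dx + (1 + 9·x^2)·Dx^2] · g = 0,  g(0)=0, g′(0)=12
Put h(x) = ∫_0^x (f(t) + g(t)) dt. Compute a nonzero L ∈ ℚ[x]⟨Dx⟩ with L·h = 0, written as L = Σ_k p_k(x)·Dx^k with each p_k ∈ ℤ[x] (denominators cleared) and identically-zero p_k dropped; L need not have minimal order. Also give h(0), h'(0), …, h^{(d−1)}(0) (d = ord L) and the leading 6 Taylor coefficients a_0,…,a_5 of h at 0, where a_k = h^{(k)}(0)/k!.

L = (18 - 36·x - 486·x^2 - 324·x^3)·Dx^2 + (-11 + 207·x^2 - 162·x^4)·Dx^3 + (1 + 9·x + 18·x^2 + 81·x^3 + 81·x^4)·Dx^4  (order 4).
h: a_k = 0, -1, 5, -2/3, -28/3, -2/15, …
ICs: h(0) = 0, h′(0) = -1, h′′(0) = 10, h′′′(0) = -4.

f: a_k = -1, -2, -2, -4/3, -2/3, -4/15, …
g: a_k = 0, 12, 0, -36, 0, 972/5, …
h₀=f+g: left-lcm gives L₀, ord ≤ 3.
h=∫h₀ ⇒ L = L₀·Dx.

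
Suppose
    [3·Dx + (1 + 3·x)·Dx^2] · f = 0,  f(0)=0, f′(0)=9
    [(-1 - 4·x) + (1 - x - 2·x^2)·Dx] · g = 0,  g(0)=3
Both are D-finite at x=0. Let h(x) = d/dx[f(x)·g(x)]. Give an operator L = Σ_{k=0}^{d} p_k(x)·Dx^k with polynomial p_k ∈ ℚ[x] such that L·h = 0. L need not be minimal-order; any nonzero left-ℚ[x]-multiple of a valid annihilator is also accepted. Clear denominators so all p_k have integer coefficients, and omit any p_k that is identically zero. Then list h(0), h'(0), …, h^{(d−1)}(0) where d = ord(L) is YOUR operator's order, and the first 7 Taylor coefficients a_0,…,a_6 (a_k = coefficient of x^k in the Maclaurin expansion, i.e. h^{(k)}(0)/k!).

f: a_k = 0, 9, -27/2, 27, -243/4, 729/5, -729/2, …
g: a_k = 3, 3, 9, 15, 33, 63, 129, …
L₀ := L_f ⊗_s L_g (sym. prod.), ord ≤ 2.
h₀' ⇒ L via d/dx closure of L₀.
L = (192 + 756·x + 1296·x^2) + (3 + 165·x + 864·x^2 + 1008·x^3)·Dx + (-7 - 38·x - 13·x^2 + 162·x^3 + 144·x^4)·Dx^2  (order 2).
h: a_k = 27, -27, 729/2, -351, 11853/4, -40581/10, 464913/20, …
ICs: h(0) = 27, h′(0) = -27.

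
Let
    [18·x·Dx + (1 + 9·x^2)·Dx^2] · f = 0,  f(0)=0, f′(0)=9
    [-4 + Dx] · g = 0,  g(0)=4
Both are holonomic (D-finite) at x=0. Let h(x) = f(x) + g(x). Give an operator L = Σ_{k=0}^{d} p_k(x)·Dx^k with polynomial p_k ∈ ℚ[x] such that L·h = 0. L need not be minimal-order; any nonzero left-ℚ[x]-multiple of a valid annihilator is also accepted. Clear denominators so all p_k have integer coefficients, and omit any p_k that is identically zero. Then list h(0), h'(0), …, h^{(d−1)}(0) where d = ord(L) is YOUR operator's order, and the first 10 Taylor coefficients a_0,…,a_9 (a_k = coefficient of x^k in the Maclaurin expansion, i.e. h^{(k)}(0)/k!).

f: a_k = 0, 9, 0, -27, 0, 729/5, 0, -6561/7, 0, 6561, …
g: a_k = 4, 16, 32, 128/3, 128/3, 512/15, 1024/45, 4096/315, 2048/315, 8192/2835, …
Sum ⇒ L₀ = lclm(L_f,L_g) in ℚ(x)⟨Dx⟩.
L = (36 - 144·x - 972·x^2 - 1296·x^3)·Dx + (-17 + 99·x^2 - 648·x^4)·Dx^2 + (2 + 9·x + 36·x^2 + 81·x^3 + 162·x^4)·Dx^3  (order 3).
h: a_k = 4, 25, 32, 47/3, 128/3, 2699/15, 1024/45, -291149/315, 2048/315, 18608627/2835, …
ICs: h(0) = 4, h′(0) = 25, h′′(0) = 64.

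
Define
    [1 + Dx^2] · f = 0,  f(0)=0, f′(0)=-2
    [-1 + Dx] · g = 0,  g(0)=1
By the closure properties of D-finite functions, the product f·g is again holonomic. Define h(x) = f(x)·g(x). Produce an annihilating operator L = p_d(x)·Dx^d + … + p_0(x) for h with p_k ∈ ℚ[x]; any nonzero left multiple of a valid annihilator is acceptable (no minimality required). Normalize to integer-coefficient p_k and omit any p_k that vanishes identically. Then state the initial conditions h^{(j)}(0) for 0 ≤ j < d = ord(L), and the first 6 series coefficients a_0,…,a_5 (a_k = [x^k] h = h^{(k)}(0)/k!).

f: a_k = 0, -2, 0, 1/3, 0, -1/60, …
g: a_k = 1, 1, 1/2, 1/6, 1/24, 1/120, …
Product ⇒ symmetric product L₀, ord ≤ 2.
L = 2 - 2·Dx + Dx^2  (order 2).
h: a_k = 0, -2, -2, -2/3, 0, 1/15, …
ICs: h(0) = 0, h′(0) = -2.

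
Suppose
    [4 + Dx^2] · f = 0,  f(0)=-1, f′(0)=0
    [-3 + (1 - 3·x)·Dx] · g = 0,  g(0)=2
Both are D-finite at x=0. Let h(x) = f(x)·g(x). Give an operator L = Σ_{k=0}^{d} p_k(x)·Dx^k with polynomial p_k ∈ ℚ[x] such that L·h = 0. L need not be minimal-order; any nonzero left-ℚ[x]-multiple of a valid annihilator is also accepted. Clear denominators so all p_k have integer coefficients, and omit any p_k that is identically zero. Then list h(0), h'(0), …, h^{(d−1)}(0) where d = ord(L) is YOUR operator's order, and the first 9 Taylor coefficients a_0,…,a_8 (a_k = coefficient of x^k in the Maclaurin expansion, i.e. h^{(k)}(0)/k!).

L = (-4 + 12·x) + 6·Dx + (-1 + 3·x)·Dx^2  (order 2).
h: a_k = -2, -6, -14, -42, -382/3, -382, -51562/45, -51562/15, -649682/63, …
ICs: h(0) = -2, h′(0) = -6.

f: a_k = -1, 0, 2, 0, -2/3, 0, 4/45, 0, -2/315, …
g: a_k = 2, 6, 18, 54, 162, 486, 1458, 4374, 13122, …
h₀=f·g: eliminate ⇒ L₀, order ≤ 2·1.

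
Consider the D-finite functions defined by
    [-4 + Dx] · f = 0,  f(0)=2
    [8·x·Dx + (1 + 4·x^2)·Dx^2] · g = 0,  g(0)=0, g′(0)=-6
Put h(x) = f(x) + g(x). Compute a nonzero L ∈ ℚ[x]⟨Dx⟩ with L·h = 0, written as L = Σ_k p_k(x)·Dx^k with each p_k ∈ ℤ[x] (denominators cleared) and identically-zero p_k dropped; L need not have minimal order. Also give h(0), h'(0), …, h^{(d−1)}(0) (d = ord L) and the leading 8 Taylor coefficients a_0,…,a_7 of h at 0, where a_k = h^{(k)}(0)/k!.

L = (8 - 32·x - 96·x^2 - 128·x^3)·Dx + (-6 - 8·x^2 - 64·x^4)·Dx^2 + (1 + 2·x + 8·x^2 + 8·x^3 + 16·x^4)·Dx^3  (order 3).
h: a_k = 2, 2, 16, 88/3, 64/3, -32/15, 512/45, 19328/315, …
ICs: h(0) = 2, h′(0) = 2, h′′(0) = 32.

f: a_k = 2, 8, 16, 64/3, 64/3, 256/15, 512/45, 2048/315, …
g: a_k = 0, -6, 0, 8, 0, -96/5, 0, 384/7, …
h₀=f+g: left-lcm gives L₀, ord ≤ 3.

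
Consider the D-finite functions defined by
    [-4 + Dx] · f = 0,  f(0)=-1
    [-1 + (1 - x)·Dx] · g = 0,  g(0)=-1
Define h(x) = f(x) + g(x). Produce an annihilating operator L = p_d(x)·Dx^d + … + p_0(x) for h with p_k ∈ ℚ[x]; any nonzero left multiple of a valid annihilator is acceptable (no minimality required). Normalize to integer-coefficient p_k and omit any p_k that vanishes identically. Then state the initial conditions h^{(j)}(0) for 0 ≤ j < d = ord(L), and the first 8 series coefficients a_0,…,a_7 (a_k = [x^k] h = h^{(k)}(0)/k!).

f: a_k = -1, -4, -8, -32/3, -32/3, -128/15, -256/45, -1024/315, …
g: a_k = -1, -1, -1, -1, -1, -1, -1, -1, …
f+g: L₀ = lclm(L_f,L_g), ord ≤ 1+1.
L = (-8 + 16·x) + (14 - 32·x + 16·x^2)·Dx + (-3 + 7·x - 4·x^2)·Dx^2  (order 2).
h: a_k = -2, -5, -9, -35/3, -35/3, -143/15, -301/45, -1339/315, …
ICs: h(0) = -2, h′(0) = -5.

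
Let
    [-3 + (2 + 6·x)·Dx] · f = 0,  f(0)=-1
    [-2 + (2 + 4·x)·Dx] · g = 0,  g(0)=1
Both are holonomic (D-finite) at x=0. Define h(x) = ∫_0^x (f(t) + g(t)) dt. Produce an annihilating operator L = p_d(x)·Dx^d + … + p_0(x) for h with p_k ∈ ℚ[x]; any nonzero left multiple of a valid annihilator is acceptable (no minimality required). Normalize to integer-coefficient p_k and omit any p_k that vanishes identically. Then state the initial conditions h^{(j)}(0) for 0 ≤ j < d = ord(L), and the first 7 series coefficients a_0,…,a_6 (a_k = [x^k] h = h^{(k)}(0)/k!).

L = -3·Dx + (5 + 12·x)·Dx^2 + (2 + 10·x + 12·x^2)·Dx^3  (order 3).
h: a_k = 0, 0, -1/4, 5/24, -19/64, 65/128, -1477/1536, …
ICs: h(0) = 0, h′(0) = 0, h′′(0) = -1/2.

f: a_k = -1, -3/2, 9/8, -27/16, 405/128, -1701/256, 15309/1024, …
g: a_k = 1, 1, -1/2, 1/2, -5/8, 7/8, -21/16, …
Weyl lclm of L_f,L_g ⇒ L₀ (ord ≤ 2).
Integrate: L := L₀·Dx.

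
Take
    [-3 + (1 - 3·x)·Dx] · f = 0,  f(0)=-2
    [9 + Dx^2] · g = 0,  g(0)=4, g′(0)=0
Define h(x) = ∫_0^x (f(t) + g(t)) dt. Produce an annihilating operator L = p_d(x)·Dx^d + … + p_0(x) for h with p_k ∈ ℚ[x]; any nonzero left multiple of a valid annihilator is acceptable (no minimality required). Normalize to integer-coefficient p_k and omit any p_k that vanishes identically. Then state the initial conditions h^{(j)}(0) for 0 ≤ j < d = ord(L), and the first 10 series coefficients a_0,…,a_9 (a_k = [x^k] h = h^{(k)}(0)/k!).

f: a_k = -2, -6, -18, -54, -162, -486, -1458, -4374, -13122, -39366, …
g: a_k = 4, 0, -18, 0, 27/2, 0, -81/20, 0, 729/1120, 0, …
h₀=f+g: left-lcm gives L₀, ord ≤ 3.
Integrate: L := L₀·Dx.
L = (63 - 54·x + 81·x^2)·Dx + (-9 + 45·x - 81·x^2 + 81·x^3)·Dx^2 + (7 - 6·x + 9·x^2)·Dx^3 + (-1 + 5·x - 9·x^2 + 9·x^3)·Dx^4  (order 4).
h: a_k = 0, 2, -3, -12, -27/2, -297/10, -81, -29241/140, -2187/4, -1632879/1120, …
ICs: h(0) = 0, h′(0) = 2, h′′(0) = -6, h′′′(0) = -72.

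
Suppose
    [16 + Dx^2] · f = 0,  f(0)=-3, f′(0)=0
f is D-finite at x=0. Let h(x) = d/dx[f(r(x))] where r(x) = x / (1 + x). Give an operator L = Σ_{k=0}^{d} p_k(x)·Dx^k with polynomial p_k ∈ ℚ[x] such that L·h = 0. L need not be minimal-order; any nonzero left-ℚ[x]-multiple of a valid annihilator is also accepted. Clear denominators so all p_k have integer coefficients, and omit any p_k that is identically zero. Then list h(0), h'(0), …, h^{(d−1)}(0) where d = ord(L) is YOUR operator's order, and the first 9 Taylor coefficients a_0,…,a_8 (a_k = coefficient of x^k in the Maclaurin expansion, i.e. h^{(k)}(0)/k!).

L = (22 + 12·x + 6·x^2) + (6 + 18·x + 18·x^2 + 6·x^3)·Dx + (1 + 4·x + 6·x^2 + 4·x^3 + x^4)·Dx^2  (order 2).
h: a_k = 0, 48, -144, 160, 160, -5488/5, 13776/5, -100544/21, 215232/35, …
ICs: h(0) = 0, h′(0) = 48.

f: a_k = -3, 0, 24, 0, -32, 0, 256/15, 0, -512/105, …
Change of var in L_f (x↦r) gives L₀.
Differentiate: ansatz ord ≤ ord L₀ ⇒ L.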